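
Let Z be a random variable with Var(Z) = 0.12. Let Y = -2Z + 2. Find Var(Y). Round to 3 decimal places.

Var(-2Z + 2) = (-2)²·Var(Z) = 4·0.12 = 0.48

0.480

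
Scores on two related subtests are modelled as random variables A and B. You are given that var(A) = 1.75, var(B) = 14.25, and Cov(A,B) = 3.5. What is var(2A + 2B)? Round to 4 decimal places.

var(2A + 2B) = (2)²·var(A) + (2)²·var(B) + 2·(2)·(2)·Cov(A,B)
= 4·1.75 + 4·14.25 + 8·3.5 = 92

92.0000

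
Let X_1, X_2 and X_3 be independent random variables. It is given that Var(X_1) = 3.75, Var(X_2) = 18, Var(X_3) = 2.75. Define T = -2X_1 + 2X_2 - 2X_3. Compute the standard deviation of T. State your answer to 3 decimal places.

By independence, Var(T) = (-2)²Var(X_1) + (2)²Var(X_2) + (-2)²Var(X_3)
= (-2)²·3.75 + (2)²·18 + (-2)²·2.75 = 98
sd(T) = √98 ≈ 9.899

9.899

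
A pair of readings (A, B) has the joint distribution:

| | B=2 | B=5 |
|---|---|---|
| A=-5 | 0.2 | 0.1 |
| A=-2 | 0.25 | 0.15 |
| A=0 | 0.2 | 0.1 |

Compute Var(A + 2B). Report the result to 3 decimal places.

E[A] = -2.3,  E[B] = 3.05,  E[AB] = -7
Var(A) = 9.1 − (-2.3)² = 3.81;  Var(B) = 11.35 − (3.05)² = 2.0475
cov(A,B) = -7 − (-2.3)(3.05) = 0.015
Var(A + 2B) = (1)²·3.81 + (2)²·2.0475 + 2·(1)·(2)·0.015 = 12.06

12.060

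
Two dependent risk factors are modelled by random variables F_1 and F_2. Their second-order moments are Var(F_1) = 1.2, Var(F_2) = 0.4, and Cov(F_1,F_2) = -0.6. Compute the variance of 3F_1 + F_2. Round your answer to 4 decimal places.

7.6000

Var(3F_1 + F_2) = (3)²·Var(F_1) + (1)²·Var(F_2) + 2·(3)·(1)·Cov(F_1,F_2)
= 9·1.2 + 1·0.4 + 6·-0.6 = 7.6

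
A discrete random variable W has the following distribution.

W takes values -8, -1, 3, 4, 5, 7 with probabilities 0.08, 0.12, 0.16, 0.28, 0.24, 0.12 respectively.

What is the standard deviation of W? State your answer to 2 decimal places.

3.84

E[W] = (-8)(0.08) + (-1)(0.12) + (3)(0.16) + (4)(0.28) + (5)(0.24) + (7)(0.12) = 2.88
E[W²] = (-8)²(0.08) + (-1)²(0.12) + (3)²(0.16) + (4)²(0.28) + (5)²(0.24) + (7)²(0.12) = 23.04
Var(W) = E[W²] − (E[W])² = 23.04 − (2.88)² = 14.7456
SD(W) = √14.7456 ≈ 3.84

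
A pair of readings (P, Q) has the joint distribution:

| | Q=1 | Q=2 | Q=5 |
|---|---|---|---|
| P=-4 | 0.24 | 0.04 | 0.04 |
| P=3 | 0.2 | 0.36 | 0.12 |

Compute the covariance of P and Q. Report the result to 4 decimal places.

0.9296

E[P] = 0.76,  E[Q] = 2.04
E[PQ] = 2.48
Cov(P,Q) = E[PQ] − E[P]E[Q] = 2.48 − (0.76)(2.04) = 0.9296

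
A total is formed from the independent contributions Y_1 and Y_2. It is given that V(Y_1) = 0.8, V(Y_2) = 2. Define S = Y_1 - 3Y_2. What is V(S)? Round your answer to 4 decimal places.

By independence, V(S) = (1)²V(Y_1) + (-3)²V(Y_2)
= (1)²·0.8 + (-3)²·2 = 18.8

18.8000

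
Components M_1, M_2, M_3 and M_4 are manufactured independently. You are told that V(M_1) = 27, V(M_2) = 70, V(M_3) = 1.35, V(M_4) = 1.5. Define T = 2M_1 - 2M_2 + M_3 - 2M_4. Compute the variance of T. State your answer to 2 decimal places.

395.35

By independence, V(T) = (2)²V(M_1) + (-2)²V(M_2) + (1)²V(M_3) + (-2)²V(M_4)
= (2)²·27 + (-2)²·70 + (1)²·1.35 + (-2)²·1.5 = 395.35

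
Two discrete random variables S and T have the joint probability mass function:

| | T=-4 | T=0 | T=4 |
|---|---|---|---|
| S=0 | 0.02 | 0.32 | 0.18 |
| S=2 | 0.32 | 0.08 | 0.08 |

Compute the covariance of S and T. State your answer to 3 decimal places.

E[S] = 0.96,  E[T] = -0.32
E[ST] = -1.92
Cov(S,T) = E[ST] − E[S]E[T] = -1.92 − (0.96)(-0.32) = -1.6128

-1.613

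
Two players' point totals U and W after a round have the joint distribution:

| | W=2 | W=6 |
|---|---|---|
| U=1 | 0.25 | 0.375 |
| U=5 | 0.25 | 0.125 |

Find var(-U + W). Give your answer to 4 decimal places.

E[U] = 2.5,  E[W] = 4,  E[UW] = 9
var(U) = 10 − (2.5)² = 3.75;  var(W) = 20 − (4)² = 4
Cov(U,W) = 9 − (2.5)(4) = -1
var(-U + W) = (-1)²·3.75 + (1)²·4 + 2·(-1)·(1)·-1 = 9.75

9.7500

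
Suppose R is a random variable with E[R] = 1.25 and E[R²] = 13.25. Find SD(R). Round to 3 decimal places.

var(R) = 13.25 − (1.25)² = 11.6875
SD(R) = √11.6875 ≈ 3.419

3.419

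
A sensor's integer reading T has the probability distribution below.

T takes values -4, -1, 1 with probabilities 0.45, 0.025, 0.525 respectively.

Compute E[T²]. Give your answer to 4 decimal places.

E[T²] = (-4)²(0.45) + (-1)²(0.025) + (1)²(0.525) = 7.75

7.7500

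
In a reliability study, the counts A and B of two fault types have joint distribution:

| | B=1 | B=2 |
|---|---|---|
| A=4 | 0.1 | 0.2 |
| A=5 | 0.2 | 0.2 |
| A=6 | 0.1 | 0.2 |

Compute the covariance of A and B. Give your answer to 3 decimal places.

E[A] = 5,  E[B] = 1.6
E[AB] = 8
Cov(A,B) = E[AB] − E[A]E[B] = 8 − (5)(1.6) = 0

0.000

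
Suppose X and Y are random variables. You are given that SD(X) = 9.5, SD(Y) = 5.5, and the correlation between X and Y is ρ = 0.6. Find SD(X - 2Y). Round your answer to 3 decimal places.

V(X) = (9.5)² = 90.25;  V(Y) = (5.5)² = 30.25
cov(X,Y) = ρ·SD(X)·SD(Y) = 0.6·9.5·5.5 = 31.35
V(X - 2Y) = (1)²·V(X) + (-2)²·V(Y) + 2·(1)·(-2)·cov(X,Y)
= 1·90.25 + 4·30.25 + -4·31.35 = 85.85
SD(X - 2Y) = √85.85 ≈ 9.266

9.266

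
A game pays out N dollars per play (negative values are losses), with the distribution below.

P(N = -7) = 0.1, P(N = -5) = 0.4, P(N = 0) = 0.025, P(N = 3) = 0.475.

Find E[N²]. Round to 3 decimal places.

19.175

E[N²] = (-7)²(0.1) + (-5)²(0.4) + (0)²(0.025) + (3)²(0.475) = 19.175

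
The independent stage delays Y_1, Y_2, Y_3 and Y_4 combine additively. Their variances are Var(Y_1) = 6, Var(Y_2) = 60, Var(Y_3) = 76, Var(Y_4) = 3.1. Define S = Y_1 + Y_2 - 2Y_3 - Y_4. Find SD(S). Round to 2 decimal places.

19.32

By independence, Var(S) = (1)²Var(Y_1) + (1)²Var(Y_2) + (-2)²Var(Y_3) + (-1)²Var(Y_4)
= (1)²·6 + (1)²·60 + (-2)²·76 + (-1)²·3.1 = 373.1
SD(S) = √373.1 ≈ 19.32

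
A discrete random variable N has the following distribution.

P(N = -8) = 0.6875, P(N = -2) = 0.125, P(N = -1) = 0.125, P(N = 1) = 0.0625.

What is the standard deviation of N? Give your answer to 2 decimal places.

E[N] = (-8)(0.6875) + (-2)(0.125) + (-1)(0.125) + (1)(0.0625) = -5.8125
E[N²] = (-8)²(0.6875) + (-2)²(0.125) + (-1)²(0.125) + (1)²(0.0625) = 44.6875
V(N) = E[N²] − (E[N])² = 44.6875 − (-5.8125)² = 10.90234375
SD(N) = √10.90234375 ≈ 3.30

3.30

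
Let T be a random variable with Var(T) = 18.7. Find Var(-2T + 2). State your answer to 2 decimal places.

Var(-2T + 2) = (-2)²·Var(T) = 4·18.7 = 74.8

74.80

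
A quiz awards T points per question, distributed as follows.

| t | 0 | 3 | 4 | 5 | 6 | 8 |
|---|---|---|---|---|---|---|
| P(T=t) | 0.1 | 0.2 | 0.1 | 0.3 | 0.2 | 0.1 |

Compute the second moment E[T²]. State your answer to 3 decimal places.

24.500

E[T²] = (0)²(0.1) + (3)²(0.2) + (4)²(0.1) + (5)²(0.3) + (6)²(0.2) + (8)²(0.1) = 24.5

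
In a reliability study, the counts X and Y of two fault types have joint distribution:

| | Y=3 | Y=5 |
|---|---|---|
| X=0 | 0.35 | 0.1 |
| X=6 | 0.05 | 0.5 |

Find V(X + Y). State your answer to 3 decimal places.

13.950

E[X] = 3.3,  E[Y] = 4.2,  E[XY] = 15.9
V(X) = 19.8 − (3.3)² = 8.91;  V(Y) = 18.6 − (4.2)² = 0.96
Cov(X,Y) = 15.9 − (3.3)(4.2) = 2.04
V(X + Y) = (1)²·8.91 + (1)²·0.96 + 2·(1)·(1)·2.04 = 13.95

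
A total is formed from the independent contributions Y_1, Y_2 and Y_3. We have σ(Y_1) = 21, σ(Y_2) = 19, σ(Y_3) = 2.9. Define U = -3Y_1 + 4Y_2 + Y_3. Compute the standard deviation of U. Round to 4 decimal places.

98.7594

var(Y_1) = 441, var(Y_2) = 361, var(Y_3) = 8.41
By independence, var(U) = (-3)²var(Y_1) + (4)²var(Y_2) + (1)²var(Y_3)
= (-3)²·441 + (4)²·361 + (1)²·8.41 = 9753.41
σ(U) = √9753.41 ≈ 98.7594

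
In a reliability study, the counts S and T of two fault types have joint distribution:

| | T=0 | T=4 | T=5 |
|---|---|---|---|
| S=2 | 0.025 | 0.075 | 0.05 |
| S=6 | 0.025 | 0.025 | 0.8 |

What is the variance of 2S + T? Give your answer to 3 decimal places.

11.748

E[S] = 5.4,  E[T] = 4.65,  E[ST] = 25.7
var(S) = 31.2 − (5.4)² = 2.04;  var(T) = 22.85 − (4.65)² = 1.2275
Cov(S,T) = 25.7 − (5.4)(4.65) = 0.59
var(2S + T) = (2)²·2.04 + (1)²·1.2275 + 2·(2)·(1)·0.59 = 11.7475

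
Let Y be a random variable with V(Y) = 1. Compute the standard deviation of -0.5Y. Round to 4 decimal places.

0.5000

V(-0.5Y) = (-0.5)²·1 = 0.25
SD(-0.5Y) = √0.25 ≈ 0.5000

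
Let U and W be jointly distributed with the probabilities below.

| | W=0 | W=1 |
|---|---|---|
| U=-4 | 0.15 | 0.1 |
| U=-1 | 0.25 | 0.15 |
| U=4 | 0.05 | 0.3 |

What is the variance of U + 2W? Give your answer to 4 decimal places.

13.5900

E[U] = 0,  E[W] = 0.55,  E[UW] = 0.65
Var(U) = 10 − (0)² = 10;  Var(W) = 0.55 − (0.55)² = 0.2475
cov(U,W) = 0.65 − (0)(0.55) = 0.65
Var(U + 2W) = (1)²·10 + (2)²·0.2475 + 2·(1)·(2)·0.65 = 13.59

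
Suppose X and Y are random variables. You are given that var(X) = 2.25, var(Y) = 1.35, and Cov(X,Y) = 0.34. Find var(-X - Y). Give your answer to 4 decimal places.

var(-X - Y) = (-1)²·var(X) + (-1)²·var(Y) + 2·(-1)·(-1)·Cov(X,Y)
= 1·2.25 + 1·1.35 + 2·0.34 = 4.28

4.2800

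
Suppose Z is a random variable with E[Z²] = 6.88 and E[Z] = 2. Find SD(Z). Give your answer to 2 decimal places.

1.70

Var(Z) = 6.88 − (2)² = 2.88
SD(Z) = √2.88 ≈ 1.70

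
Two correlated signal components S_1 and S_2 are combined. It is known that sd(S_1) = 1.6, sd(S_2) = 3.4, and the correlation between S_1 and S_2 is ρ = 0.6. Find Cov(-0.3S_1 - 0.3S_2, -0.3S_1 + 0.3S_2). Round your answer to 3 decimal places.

var(S_1) = (1.6)² = 2.56;  var(S_2) = (3.4)² = 11.56
Cov(S_1,S_2) = ρ·sd(S_1)·sd(S_2) = 0.6·1.6·3.4 = 3.264
Cov(-0.3S_1 - 0.3S_2, -0.3S_1 + 0.3S_2) = (-0.3)(-0.3)var(S_1) + (-0.3)(0.3)var(S_2) + [(-0.3)(0.3) + (-0.3)(-0.3)]Cov(S_1,S_2)
= 0.09·2.56 + -0.09·11.56 + 0·3.264 = -0.81

-0.810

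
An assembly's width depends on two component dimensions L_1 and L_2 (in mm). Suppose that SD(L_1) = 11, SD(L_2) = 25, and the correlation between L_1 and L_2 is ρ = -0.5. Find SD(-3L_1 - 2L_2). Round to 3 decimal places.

var(L_1) = (11)² = 121;  var(L_2) = (25)² = 625
Cov(L_1,L_2) = ρ·SD(L_1)·SD(L_2) = -0.5·11·25 = -137.5
var(-3L_1 - 2L_2) = (-3)²·var(L_1) + (-2)²·var(L_2) + 2·(-3)·(-2)·Cov(L_1,L_2)
= 9·121 + 4·625 + 12·-137.5 = 1939
SD(-3L_1 - 2L_2) = √1939 ≈ 44.034

44.034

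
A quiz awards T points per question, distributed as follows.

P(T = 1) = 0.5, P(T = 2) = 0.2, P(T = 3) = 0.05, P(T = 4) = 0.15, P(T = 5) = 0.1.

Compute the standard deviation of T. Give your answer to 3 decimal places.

E[T] = (1)(0.5) + (2)(0.2) + (3)(0.05) + (4)(0.15) + (5)(0.1) = 2.15
E[T²] = (1)²(0.5) + (2)²(0.2) + (3)²(0.05) + (4)²(0.15) + (5)²(0.1) = 6.65
Var(T) = E[T²] − (E[T])² = 6.65 − (2.15)² = 2.0275
sd(T) = √2.0275 ≈ 1.424

1.424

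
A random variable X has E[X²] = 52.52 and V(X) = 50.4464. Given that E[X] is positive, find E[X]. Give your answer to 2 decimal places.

1.44

(E[X])² = E[X²] − V(X) = 52.52 − 50.4464 = 2.0736
E[X] = √2.0736 = 1.44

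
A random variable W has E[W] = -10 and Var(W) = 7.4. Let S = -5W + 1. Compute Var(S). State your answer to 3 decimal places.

185.000

Var(-5W + 1) = (-5)²·Var(W) = 25·7.4 = 185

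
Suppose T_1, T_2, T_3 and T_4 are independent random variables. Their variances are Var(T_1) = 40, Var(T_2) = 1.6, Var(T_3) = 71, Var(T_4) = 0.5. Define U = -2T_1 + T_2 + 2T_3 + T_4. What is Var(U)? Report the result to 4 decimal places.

By independence, Var(U) = (-2)²Var(T_1) + (1)²Var(T_2) + (2)²Var(T_3) + (1)²Var(T_4)
= (-2)²·40 + (1)²·1.6 + (2)²·71 + (1)²·0.5 = 446.1

446.1000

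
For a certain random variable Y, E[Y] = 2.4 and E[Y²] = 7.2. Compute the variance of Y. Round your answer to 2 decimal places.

1.44

V(Y) = 7.2 − (2.4)² = 1.44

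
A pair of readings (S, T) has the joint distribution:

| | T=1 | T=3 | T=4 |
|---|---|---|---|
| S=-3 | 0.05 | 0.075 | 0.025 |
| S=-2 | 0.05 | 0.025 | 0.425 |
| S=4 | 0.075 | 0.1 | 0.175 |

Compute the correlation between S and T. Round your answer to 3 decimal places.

E[S] = -0.05,  E[T] = 3.275
E[ST] = -0.475
Cov(S,T) = E[ST] − E[S]E[T] = -0.475 − (-0.05)(3.275) = -0.31125
Var(S) = 8.9475,  Var(T) = 1.249375
ρ = -0.31125 / √(8.9475·1.249375) ≈ -0.093

-0.093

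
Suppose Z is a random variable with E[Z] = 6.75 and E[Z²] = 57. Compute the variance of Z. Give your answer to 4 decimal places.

Var(Z) = 57 − (6.75)² = 11.4375

11.4375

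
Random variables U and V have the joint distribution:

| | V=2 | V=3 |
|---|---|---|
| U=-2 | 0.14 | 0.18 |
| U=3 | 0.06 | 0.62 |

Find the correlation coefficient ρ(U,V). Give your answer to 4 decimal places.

0.4073

E[U] = 1.4,  E[V] = 2.8
E[UV] = 4.3
Cov(U,V) = E[UV] − E[U]E[V] = 4.3 − (1.4)(2.8) = 0.38
Var(U) = 5.44,  Var(V) = 0.16
ρ = 0.38 / √(5.44·0.16) ≈ 0.4073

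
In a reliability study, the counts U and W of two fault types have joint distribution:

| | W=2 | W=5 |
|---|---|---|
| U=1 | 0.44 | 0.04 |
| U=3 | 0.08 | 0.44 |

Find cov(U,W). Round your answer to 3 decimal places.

E[U] = 2.04,  E[W] = 3.44
E[UW] = 8.16
cov(U,W) = E[UW] − E[U]E[W] = 8.16 − (2.04)(3.44) = 1.1424

1.142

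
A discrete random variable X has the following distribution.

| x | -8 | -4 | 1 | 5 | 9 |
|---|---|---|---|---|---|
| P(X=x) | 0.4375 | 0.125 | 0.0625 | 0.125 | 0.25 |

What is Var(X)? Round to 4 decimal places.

E[X] = (-8)(0.4375) + (-4)(0.125) + (1)(0.0625) + (5)(0.125) + (9)(0.25) = -1.0625
E[X²] = (-8)²(0.4375) + (-4)²(0.125) + (1)²(0.0625) + (5)²(0.125) + (9)²(0.25) = 53.4375
Var(X) = E[X²] − (E[X])² = 53.4375 − (-1.0625)² = 52.30859375

52.3086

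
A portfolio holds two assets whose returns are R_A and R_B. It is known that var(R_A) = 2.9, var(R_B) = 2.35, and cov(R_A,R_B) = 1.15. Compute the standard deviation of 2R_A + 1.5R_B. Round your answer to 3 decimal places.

var(2R_A + 1.5R_B) = (2)²·var(R_A) + (1.5)²·var(R_B) + 2·(2)·(1.5)·cov(R_A,R_B)
= 4·2.9 + 2.25·2.35 + 6·1.15 = 23.7875
SD(2R_A + 1.5R_B) = √23.7875 ≈ 4.877

4.877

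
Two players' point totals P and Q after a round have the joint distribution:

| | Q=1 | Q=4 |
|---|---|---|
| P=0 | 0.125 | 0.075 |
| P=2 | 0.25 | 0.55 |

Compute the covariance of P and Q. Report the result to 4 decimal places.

0.3000

E[P] = 1.6,  E[Q] = 2.875
E[PQ] = 4.9
cov(P,Q) = E[PQ] − E[P]E[Q] = 4.9 − (1.6)(2.875) = 0.3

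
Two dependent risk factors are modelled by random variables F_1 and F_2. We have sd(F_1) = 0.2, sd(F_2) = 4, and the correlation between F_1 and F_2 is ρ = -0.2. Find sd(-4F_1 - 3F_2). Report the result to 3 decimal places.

var(F_1) = (0.2)² = 0.04;  var(F_2) = (4)² = 16
cov(F_1,F_2) = ρ·sd(F_1)·sd(F_2) = -0.2·0.2·4 = -0.16
var(-4F_1 - 3F_2) = (-4)²·var(F_1) + (-3)²·var(F_2) + 2·(-4)·(-3)·cov(F_1,F_2)
= 16·0.04 + 9·16 + 24·-0.16 = 140.8
sd(-4F_1 - 3F_2) = √140.8 ≈ 11.866

11.866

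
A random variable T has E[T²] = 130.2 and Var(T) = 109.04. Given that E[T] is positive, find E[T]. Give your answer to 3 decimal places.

4.600

(E[T])² = E[T²] − Var(T) = 130.2 − 109.04 = 21.16
E[T] = √21.16 = 4.6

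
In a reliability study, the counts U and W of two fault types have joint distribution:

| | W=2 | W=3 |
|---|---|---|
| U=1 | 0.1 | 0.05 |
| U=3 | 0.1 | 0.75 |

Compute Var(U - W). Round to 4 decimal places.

0.3900

E[U] = 2.7,  E[W] = 2.8,  E[UW] = 7.7
Var(U) = 7.8 − (2.7)² = 0.51;  Var(W) = 8 − (2.8)² = 0.16
cov(U,W) = 7.7 − (2.7)(2.8) = 0.14
Var(U - W) = (1)²·0.51 + (-1)²·0.16 + 2·(1)·(-1)·0.14 = 0.39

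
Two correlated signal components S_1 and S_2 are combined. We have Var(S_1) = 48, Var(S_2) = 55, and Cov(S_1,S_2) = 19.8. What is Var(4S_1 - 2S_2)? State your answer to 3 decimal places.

Var(4S_1 - 2S_2) = (4)²·Var(S_1) + (-2)²·Var(S_2) + 2·(4)·(-2)·Cov(S_1,S_2)
= 16·48 + 4·55 + -16·19.8 = 671.2

671.200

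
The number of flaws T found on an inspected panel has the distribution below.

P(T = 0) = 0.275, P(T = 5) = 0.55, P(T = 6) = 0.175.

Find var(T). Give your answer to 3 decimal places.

E[T] = (0)(0.275) + (5)(0.55) + (6)(0.175) = 3.8
E[T²] = (0)²(0.275) + (5)²(0.55) + (6)²(0.175) = 20.05
var(T) = E[T²] − (E[T])² = 20.05 − (3.8)² = 5.61

5.610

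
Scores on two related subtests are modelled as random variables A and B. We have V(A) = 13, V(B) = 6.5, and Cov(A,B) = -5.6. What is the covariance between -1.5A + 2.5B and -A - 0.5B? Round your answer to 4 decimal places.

21.1750

Cov(-1.5A + 2.5B, -A - 0.5B) = (-1.5)(-1)V(A) + (2.5)(-0.5)V(B) + [(-1.5)(-0.5) + (2.5)(-1)]Cov(A,B)
= 1.5·13 + -1.25·6.5 + -1.75·-5.6 = 21.175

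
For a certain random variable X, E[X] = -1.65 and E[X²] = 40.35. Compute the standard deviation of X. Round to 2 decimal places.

6.13

Var(X) = 40.35 − (-1.65)² = 37.6275
σ(X) = √37.6275 ≈ 6.13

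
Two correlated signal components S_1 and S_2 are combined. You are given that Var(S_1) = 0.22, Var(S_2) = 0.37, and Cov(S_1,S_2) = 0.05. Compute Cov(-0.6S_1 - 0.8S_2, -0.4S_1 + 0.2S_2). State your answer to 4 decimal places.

0.0036

Cov(-0.6S_1 - 0.8S_2, -0.4S_1 + 0.2S_2) = (-0.6)(-0.4)Var(S_1) + (-0.8)(0.2)Var(S_2) + [(-0.6)(0.2) + (-0.8)(-0.4)]Cov(S_1,S_2)
= 0.24·0.22 + -0.16·0.37 + 0.2·0.05 = 0.0036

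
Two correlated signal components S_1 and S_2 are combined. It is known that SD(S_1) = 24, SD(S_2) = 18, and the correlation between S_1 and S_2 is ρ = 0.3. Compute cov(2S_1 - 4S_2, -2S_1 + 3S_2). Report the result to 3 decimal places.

-4377.600

Var(S_1) = (24)² = 576;  Var(S_2) = (18)² = 324
cov(S_1,S_2) = ρ·SD(S_1)·SD(S_2) = 0.3·24·18 = 129.6
cov(2S_1 - 4S_2, -2S_1 + 3S_2) = (2)(-2)Var(S_1) + (-4)(3)Var(S_2) + [(2)(3) + (-4)(-2)]cov(S_1,S_2)
= -4·576 + -12·324 + 14·129.6 = -4377.6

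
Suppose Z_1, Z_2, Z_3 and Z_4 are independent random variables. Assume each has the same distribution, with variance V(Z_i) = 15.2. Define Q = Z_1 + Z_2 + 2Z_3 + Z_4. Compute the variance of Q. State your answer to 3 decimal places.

By independence, V(Q) = (1)²V(Z_1) + (1)²V(Z_2) + (2)²V(Z_3) + (1)²V(Z_4)
= (1)²·15.2 + (1)²·15.2 + (2)²·15.2 + (1)²·15.2 = 106.4

106.400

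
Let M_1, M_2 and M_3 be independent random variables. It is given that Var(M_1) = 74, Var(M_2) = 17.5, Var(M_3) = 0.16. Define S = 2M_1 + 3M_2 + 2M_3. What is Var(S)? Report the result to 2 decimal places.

454.14

By independence, Var(S) = (2)²Var(M_1) + (3)²Var(M_2) + (2)²Var(M_3)
= (2)²·74 + (3)²·17.5 + (2)²·0.16 = 454.14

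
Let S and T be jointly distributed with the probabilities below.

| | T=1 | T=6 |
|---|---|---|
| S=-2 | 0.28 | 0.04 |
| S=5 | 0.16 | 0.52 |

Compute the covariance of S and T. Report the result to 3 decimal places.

E[S] = 2.76,  E[T] = 3.8
E[ST] = 15.36
Cov(S,T) = E[ST] − E[S]E[T] = 15.36 − (2.76)(3.8) = 4.872

4.872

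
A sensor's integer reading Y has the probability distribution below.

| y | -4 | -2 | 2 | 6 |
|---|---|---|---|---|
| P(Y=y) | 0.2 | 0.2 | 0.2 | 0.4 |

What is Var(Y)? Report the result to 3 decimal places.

E[Y] = (-4)(0.2) + (-2)(0.2) + (2)(0.2) + (6)(0.4) = 1.6
E[Y²] = (-4)²(0.2) + (-2)²(0.2) + (2)²(0.2) + (6)²(0.4) = 19.2
Var(Y) = E[Y²] − (E[Y])² = 19.2 − (1.6)² = 16.64

16.640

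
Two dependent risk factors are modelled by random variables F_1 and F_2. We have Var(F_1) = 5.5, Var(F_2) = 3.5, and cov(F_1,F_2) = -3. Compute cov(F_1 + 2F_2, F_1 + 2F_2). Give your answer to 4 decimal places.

7.5000

cov(F_1 + 2F_2, F_1 + 2F_2) = (1)(1)Var(F_1) + (2)(2)Var(F_2) + [(1)(2) + (2)(1)]cov(F_1,F_2)
= 1·5.5 + 4·3.5 + 4·-3 = 7.5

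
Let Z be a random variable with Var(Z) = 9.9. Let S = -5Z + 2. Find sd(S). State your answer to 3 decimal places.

Var(-5Z + 2) = (-5)²·9.9 = 247.5
sd(S) = √247.5 ≈ 15.732

15.732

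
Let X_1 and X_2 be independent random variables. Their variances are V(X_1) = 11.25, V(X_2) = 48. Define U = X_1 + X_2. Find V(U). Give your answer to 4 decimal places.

By independence, V(U) = (1)²V(X_1) + (1)²V(X_2)
= (1)²·11.25 + (1)²·48 = 59.25

59.2500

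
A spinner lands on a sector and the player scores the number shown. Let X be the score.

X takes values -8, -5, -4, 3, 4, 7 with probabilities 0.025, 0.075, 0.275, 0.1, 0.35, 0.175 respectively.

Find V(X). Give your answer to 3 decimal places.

E[X] = (-8)(0.025) + (-5)(0.075) + (-4)(0.275) + (3)(0.1) + (4)(0.35) + (7)(0.175) = 1.25
E[X²] = (-8)²(0.025) + (-5)²(0.075) + (-4)²(0.275) + (3)²(0.1) + (4)²(0.35) + (7)²(0.175) = 22.95
V(X) = E[X²] − (E[X])² = 22.95 − (1.25)² = 21.3875

21.388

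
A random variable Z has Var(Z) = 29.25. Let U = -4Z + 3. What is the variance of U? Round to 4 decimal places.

468.0000

Var(-4Z + 3) = (-4)²·Var(Z) = 16·29.25 = 468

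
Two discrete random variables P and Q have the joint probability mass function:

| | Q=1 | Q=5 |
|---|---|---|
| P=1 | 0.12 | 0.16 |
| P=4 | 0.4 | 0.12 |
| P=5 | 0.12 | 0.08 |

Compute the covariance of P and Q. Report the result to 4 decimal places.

E[P] = 3.36,  E[Q] = 2.44
E[PQ] = 7.52
cov(P,Q) = E[PQ] − E[P]E[Q] = 7.52 − (3.36)(2.44) = -0.6784

-0.6784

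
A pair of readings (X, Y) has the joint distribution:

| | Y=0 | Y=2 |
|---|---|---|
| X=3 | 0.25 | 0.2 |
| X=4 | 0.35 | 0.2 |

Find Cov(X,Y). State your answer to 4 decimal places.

E[X] = 3.55,  E[Y] = 0.8
E[XY] = 2.8
Cov(X,Y) = E[XY] − E[X]E[Y] = 2.8 − (3.55)(0.8) = -0.04

-0.0400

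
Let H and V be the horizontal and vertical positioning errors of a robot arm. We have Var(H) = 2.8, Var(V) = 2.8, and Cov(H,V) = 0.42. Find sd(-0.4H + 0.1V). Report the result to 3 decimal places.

0.665

Var(-0.4H + 0.1V) = (-0.4)²·Var(H) + (0.1)²·Var(V) + 2·(-0.4)·(0.1)·Cov(H,V)
= 0.16·2.8 + 0.01·2.8 + -0.08·0.42 = 0.4424
sd(-0.4H + 0.1V) = √0.4424 ≈ 0.665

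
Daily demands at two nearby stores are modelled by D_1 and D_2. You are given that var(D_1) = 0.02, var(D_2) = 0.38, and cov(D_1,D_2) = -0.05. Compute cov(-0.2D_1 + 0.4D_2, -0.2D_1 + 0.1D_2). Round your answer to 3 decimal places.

cov(-0.2D_1 + 0.4D_2, -0.2D_1 + 0.1D_2) = (-0.2)(-0.2)var(D_1) + (0.4)(0.1)var(D_2) + [(-0.2)(0.1) + (0.4)(-0.2)]cov(D_1,D_2)
= 0.04·0.02 + 0.04·0.38 + -0.1·-0.05 = 0.021

0.021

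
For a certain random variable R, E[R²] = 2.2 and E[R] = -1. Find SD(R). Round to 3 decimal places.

1.095

V(R) = 2.2 − (-1)² = 1.2
SD(R) = √1.2 ≈ 1.095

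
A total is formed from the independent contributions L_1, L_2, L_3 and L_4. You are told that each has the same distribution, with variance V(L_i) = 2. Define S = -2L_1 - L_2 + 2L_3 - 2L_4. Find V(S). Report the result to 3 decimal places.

By independence, V(S) = (-2)²V(L_1) + (-1)²V(L_2) + (2)²V(L_3) + (-2)²V(L_4)
= (-2)²·2 + (-1)²·2 + (2)²·2 + (-2)²·2 = 26

26.000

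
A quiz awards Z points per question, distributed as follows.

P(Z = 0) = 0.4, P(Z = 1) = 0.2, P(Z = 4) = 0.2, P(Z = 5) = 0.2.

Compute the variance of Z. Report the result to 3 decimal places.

E[Z] = (0)(0.4) + (1)(0.2) + (4)(0.2) + (5)(0.2) = 2
E[Z²] = (0)²(0.4) + (1)²(0.2) + (4)²(0.2) + (5)²(0.2) = 8.4
Var(Z) = E[Z²] − (E[Z])² = 8.4 − (2)² = 4.4

4.400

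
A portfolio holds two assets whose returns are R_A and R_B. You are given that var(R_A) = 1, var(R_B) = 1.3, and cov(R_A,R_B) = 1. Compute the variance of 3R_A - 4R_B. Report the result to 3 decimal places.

var(3R_A - 4R_B) = (3)²·var(R_A) + (-4)²·var(R_B) + 2·(3)·(-4)·cov(R_A,R_B)
= 9·1 + 16·1.3 + -24·1 = 5.8

5.800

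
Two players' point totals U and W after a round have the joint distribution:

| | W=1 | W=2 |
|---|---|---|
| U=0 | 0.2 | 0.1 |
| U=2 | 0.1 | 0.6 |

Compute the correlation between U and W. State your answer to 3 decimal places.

0.524

E[U] = 1.4,  E[W] = 1.7
E[UW] = 2.6
Cov(U,W) = E[UW] − E[U]E[W] = 2.6 − (1.4)(1.7) = 0.22
Var(U) = 0.84,  Var(W) = 0.21
ρ = 0.22 / √(0.84·0.21) ≈ 0.524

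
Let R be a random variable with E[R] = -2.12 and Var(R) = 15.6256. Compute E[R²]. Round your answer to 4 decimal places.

E[R²] = Var(R) + (E[R])² = 15.6256 + (-2.12)² = 20.12

20.1200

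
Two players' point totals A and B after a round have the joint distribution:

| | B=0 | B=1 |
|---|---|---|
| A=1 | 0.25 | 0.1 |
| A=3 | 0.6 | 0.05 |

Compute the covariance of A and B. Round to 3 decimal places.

E[A] = 2.3,  E[B] = 0.15
E[AB] = 0.25
Cov(A,B) = E[AB] − E[A]E[B] = 0.25 − (2.3)(0.15) = -0.095

-0.095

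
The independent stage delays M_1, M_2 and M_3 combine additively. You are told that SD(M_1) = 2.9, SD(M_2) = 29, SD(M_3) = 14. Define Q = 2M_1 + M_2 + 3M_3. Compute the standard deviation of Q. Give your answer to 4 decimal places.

V(M_1) = 8.41, V(M_2) = 841, V(M_3) = 196
By independence, V(Q) = (2)²V(M_1) + (1)²V(M_2) + (3)²V(M_3)
= (2)²·8.41 + (1)²·841 + (3)²·196 = 2638.64
SD(Q) = √2638.64 ≈ 51.3677

51.3677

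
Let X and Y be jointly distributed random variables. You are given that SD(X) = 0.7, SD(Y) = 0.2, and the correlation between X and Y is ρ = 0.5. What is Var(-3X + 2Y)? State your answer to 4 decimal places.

Var(X) = (0.7)² = 0.49;  Var(Y) = (0.2)² = 0.04
Cov(X,Y) = ρ·SD(X)·SD(Y) = 0.5·0.7·0.2 = 0.07
Var(-3X + 2Y) = (-3)²·Var(X) + (2)²·Var(Y) + 2·(-3)·(2)·Cov(X,Y)
= 9·0.49 + 4·0.04 + -12·0.07 = 3.73

3.7300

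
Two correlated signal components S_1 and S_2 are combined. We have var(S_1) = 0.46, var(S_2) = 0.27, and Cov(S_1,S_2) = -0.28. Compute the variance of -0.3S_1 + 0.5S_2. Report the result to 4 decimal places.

var(-0.3S_1 + 0.5S_2) = (-0.3)²·var(S_1) + (0.5)²·var(S_2) + 2·(-0.3)·(0.5)·Cov(S_1,S_2)
= 0.09·0.46 + 0.25·0.27 + -0.3·-0.28 = 0.1929

0.1929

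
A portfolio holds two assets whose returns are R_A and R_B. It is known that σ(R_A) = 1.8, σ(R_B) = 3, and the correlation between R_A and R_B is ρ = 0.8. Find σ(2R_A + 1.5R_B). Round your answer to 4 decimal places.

7.6896

Var(R_A) = (1.8)² = 3.24;  Var(R_B) = (3)² = 9
cov(R_A,R_B) = ρ·σ(R_A)·σ(R_B) = 0.8·1.8·3 = 4.32
Var(2R_A + 1.5R_B) = (2)²·Var(R_A) + (1.5)²·Var(R_B) + 2·(2)·(1.5)·cov(R_A,R_B)
= 4·3.24 + 2.25·9 + 6·4.32 = 59.13
σ(2R_A + 1.5R_B) = √59.13 ≈ 7.6896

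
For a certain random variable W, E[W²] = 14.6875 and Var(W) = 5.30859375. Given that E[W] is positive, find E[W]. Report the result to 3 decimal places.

3.063

(E[W])² = E[W²] − Var(W) = 14.6875 − 5.30859375 = 9.37890625
E[W] = √9.37890625 = 3.0625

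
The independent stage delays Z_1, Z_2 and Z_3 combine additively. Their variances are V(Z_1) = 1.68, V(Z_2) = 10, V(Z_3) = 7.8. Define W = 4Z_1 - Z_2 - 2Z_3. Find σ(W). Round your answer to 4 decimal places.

By independence, V(W) = (4)²V(Z_1) + (-1)²V(Z_2) + (-2)²V(Z_3)
= (4)²·1.68 + (-1)²·10 + (-2)²·7.8 = 68.08
σ(W) = √68.08 ≈ 8.2511

8.2511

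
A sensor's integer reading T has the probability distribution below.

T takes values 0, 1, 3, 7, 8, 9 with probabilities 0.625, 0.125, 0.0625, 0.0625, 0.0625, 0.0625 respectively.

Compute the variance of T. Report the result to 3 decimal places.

9.527

E[T] = (0)(0.625) + (1)(0.125) + (3)(0.0625) + (7)(0.0625) + (8)(0.0625) + (9)(0.0625) = 1.8125
E[T²] = (0)²(0.625) + (1)²(0.125) + (3)²(0.0625) + (7)²(0.0625) + (8)²(0.0625) + (9)²(0.0625) = 12.8125
Var(T) = E[T²] − (E[T])² = 12.8125 − (1.8125)² = 9.52734375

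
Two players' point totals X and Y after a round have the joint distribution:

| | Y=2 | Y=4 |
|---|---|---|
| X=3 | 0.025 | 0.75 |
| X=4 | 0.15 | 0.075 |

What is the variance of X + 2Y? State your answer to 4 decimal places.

E[X] = 3.225,  E[Y] = 3.65,  E[XY] = 11.55
Var(X) = 10.575 − (3.225)² = 0.174375;  Var(Y) = 13.9 − (3.65)² = 0.5775
Cov(X,Y) = 11.55 − (3.225)(3.65) = -0.22125
Var(X + 2Y) = (1)²·0.174375 + (2)²·0.5775 + 2·(1)·(2)·-0.22125 = 1.599375

1.5994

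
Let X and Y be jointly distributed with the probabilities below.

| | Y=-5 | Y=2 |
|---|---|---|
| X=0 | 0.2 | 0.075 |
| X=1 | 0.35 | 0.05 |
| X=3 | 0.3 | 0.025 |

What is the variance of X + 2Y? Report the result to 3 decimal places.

E[X] = 1.375,  E[Y] = -3.95,  E[XY] = -6
Var(X) = 3.325 − (1.375)² = 1.434375;  Var(Y) = 21.85 − (-3.95)² = 6.2475
Cov(X,Y) = -6 − (1.375)(-3.95) = -0.56875
Var(X + 2Y) = (1)²·1.434375 + (2)²·6.2475 + 2·(1)·(2)·-0.56875 = 24.149375

24.149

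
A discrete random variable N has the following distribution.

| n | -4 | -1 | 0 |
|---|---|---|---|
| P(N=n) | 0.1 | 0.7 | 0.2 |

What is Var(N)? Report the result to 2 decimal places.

1.09

E[N] = (-4)(0.1) + (-1)(0.7) + (0)(0.2) = -1.1
E[N²] = (-4)²(0.1) + (-1)²(0.7) + (0)²(0.2) = 2.3
Var(N) = E[N²] − (E[N])² = 2.3 − (-1.1)² = 1.09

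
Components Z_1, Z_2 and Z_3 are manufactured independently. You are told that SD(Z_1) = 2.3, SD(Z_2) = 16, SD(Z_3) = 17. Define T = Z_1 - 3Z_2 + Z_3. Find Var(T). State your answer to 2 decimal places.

2598.29

Var(Z_1) = 5.29, Var(Z_2) = 256, Var(Z_3) = 289
By independence, Var(T) = (1)²Var(Z_1) + (-3)²Var(Z_2) + (1)²Var(Z_3)
= (1)²·5.29 + (-3)²·256 + (1)²·289 = 2598.29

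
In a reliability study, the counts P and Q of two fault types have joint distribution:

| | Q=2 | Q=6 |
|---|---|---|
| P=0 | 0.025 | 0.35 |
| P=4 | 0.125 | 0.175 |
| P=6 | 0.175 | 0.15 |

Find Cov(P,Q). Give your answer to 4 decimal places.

-2.1050

E[P] = 3.15,  E[Q] = 4.7
E[PQ] = 12.7
Cov(P,Q) = E[PQ] − E[P]E[Q] = 12.7 − (3.15)(4.7) = -2.105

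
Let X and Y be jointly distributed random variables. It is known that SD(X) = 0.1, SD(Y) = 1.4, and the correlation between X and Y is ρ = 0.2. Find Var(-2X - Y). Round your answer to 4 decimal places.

Var(X) = (0.1)² = 0.01;  Var(Y) = (1.4)² = 1.96
Cov(X,Y) = ρ·SD(X)·SD(Y) = 0.2·0.1·1.4 = 0.028
Var(-2X - Y) = (-2)²·Var(X) + (-1)²·Var(Y) + 2·(-2)·(-1)·Cov(X,Y)
= 4·0.01 + 1·1.96 + 4·0.028 = 2.112

2.1120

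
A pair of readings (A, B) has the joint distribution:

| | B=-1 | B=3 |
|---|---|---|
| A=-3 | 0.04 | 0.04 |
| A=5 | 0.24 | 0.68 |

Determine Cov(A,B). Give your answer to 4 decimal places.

E[A] = 4.36,  E[B] = 1.88
E[AB] = 8.76
Cov(A,B) = E[AB] − E[A]E[B] = 8.76 − (4.36)(1.88) = 0.5632

0.5632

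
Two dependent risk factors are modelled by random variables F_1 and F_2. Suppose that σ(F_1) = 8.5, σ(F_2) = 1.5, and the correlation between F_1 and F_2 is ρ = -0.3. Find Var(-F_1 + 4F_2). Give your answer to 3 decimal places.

Var(F_1) = (8.5)² = 72.25;  Var(F_2) = (1.5)² = 2.25
Cov(F_1,F_2) = ρ·σ(F_1)·σ(F_2) = -0.3·8.5·1.5 = -3.825
Var(-F_1 + 4F_2) = (-1)²·Var(F_1) + (4)²·Var(F_2) + 2·(-1)·(4)·Cov(F_1,F_2)
= 1·72.25 + 16·2.25 + -8·-3.825 = 138.85

138.850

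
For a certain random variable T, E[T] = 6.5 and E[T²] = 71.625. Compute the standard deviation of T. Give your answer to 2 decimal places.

Var(T) = 71.625 − (6.5)² = 29.375
sd(T) = √29.375 ≈ 5.42

5.42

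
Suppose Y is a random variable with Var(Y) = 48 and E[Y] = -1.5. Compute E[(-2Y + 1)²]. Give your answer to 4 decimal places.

208.0000

E[-2Y + 1] = -2·-1.5 + 1 = 4
Var(-2Y + 1) = (-2)²·48 = 192
E[(-2Y + 1)²] = Var((-2Y + 1)) + (E[(-2Y + 1)])² = 192 + (4)² = 208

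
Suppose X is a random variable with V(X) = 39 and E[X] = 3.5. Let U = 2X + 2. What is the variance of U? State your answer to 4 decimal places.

V(2X + 2) = (2)²·V(X) = 4·39 = 156

156.0000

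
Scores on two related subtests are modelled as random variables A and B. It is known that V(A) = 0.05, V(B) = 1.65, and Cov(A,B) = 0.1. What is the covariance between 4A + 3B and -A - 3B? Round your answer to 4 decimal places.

Cov(4A + 3B, -A - 3B) = (4)(-1)V(A) + (3)(-3)V(B) + [(4)(-3) + (3)(-1)]Cov(A,B)
= -4·0.05 + -9·1.65 + -15·0.1 = -16.55

-16.5500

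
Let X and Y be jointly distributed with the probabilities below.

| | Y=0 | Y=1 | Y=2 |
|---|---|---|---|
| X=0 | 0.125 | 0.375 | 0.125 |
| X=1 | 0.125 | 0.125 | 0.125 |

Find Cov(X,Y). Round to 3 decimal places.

0.000

E[X] = 0.375,  E[Y] = 1
E[XY] = 0.375
Cov(X,Y) = E[XY] − E[X]E[Y] = 0.375 − (0.375)(1) = 0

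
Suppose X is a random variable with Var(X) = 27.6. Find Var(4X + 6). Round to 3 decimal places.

441.600

Var(4X + 6) = (4)²·Var(X) = 16·27.6 = 441.6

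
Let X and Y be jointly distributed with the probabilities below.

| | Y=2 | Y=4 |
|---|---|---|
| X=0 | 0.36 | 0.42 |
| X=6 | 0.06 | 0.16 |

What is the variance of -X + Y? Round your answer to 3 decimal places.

E[X] = 1.32,  E[Y] = 3.16,  E[XY] = 4.56
var(X) = 7.92 − (1.32)² = 6.1776;  var(Y) = 10.96 − (3.16)² = 0.9744
Cov(X,Y) = 4.56 − (1.32)(3.16) = 0.3888
var(-X + Y) = (-1)²·6.1776 + (1)²·0.9744 + 2·(-1)·(1)·0.3888 = 6.3744

6.374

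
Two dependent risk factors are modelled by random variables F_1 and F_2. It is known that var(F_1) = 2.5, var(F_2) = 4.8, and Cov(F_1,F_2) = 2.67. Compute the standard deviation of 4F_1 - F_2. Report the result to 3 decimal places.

4.841

var(4F_1 - F_2) = (4)²·var(F_1) + (-1)²·var(F_2) + 2·(4)·(-1)·Cov(F_1,F_2)
= 16·2.5 + 1·4.8 + -8·2.67 = 23.44
sd(4F_1 - F_2) = √23.44 ≈ 4.841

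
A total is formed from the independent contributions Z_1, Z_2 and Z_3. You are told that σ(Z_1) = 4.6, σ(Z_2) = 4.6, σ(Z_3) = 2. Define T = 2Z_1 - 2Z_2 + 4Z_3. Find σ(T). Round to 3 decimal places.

15.274

V(Z_1) = 21.16, V(Z_2) = 21.16, V(Z_3) = 4
By independence, V(T) = (2)²V(Z_1) + (-2)²V(Z_2) + (4)²V(Z_3)
= (2)²·21.16 + (-2)²·21.16 + (4)²·4 = 233.28
σ(T) = √233.28 ≈ 15.274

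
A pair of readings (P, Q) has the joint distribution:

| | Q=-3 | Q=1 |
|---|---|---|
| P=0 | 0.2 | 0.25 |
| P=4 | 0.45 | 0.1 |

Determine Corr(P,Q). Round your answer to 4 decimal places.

-0.3898

E[P] = 2.2,  E[Q] = -1.6
E[PQ] = -5
Cov(P,Q) = E[PQ] − E[P]E[Q] = -5 − (2.2)(-1.6) = -1.48
Var(P) = 3.96,  Var(Q) = 3.64
ρ = -1.48 / √(3.96·3.64) ≈ -0.3898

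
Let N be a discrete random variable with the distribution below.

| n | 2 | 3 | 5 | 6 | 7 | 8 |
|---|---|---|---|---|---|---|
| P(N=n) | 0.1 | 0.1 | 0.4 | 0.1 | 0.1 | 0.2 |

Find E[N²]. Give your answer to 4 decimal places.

32.6000

E[N²] = (2)²(0.1) + (3)²(0.1) + (5)²(0.4) + (6)²(0.1) + (7)²(0.1) + (8)²(0.2) = 32.6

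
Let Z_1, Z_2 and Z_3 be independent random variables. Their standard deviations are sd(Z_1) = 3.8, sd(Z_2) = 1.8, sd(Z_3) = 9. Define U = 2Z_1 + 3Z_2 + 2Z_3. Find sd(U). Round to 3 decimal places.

20.271

Var(Z_1) = 14.44, Var(Z_2) = 3.24, Var(Z_3) = 81
By independence, Var(U) = (2)²Var(Z_1) + (3)²Var(Z_2) + (2)²Var(Z_3)
= (2)²·14.44 + (3)²·3.24 + (2)²·81 = 410.92
sd(U) = √410.92 ≈ 20.271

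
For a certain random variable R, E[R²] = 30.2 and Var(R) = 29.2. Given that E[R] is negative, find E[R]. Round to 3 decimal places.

-1.000

(E[R])² = E[R²] − Var(R) = 30.2 − 29.2 = 1
E[R] = −√1 = -1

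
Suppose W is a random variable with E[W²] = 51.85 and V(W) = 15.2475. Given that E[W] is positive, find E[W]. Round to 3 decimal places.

(E[W])² = E[W²] − V(W) = 51.85 − 15.2475 = 36.6025
E[W] = √36.6025 = 6.05

6.050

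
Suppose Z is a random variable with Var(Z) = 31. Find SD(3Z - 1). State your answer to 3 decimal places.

16.703

Var(3Z - 1) = (3)²·31 = 279
SD(3Z - 1) = √279 ≈ 16.703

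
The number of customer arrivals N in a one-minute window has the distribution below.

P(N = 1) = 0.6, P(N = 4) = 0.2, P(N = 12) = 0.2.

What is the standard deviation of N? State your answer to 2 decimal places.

4.26

E[N] = (1)(0.6) + (4)(0.2) + (12)(0.2) = 3.8
E[N²] = (1)²(0.6) + (4)²(0.2) + (12)²(0.2) = 32.6
Var(N) = E[N²] − (E[N])² = 32.6 − (3.8)² = 18.16
sd(N) = √18.16 ≈ 4.26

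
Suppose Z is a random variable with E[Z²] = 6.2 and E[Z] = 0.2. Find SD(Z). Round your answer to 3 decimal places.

2.482

var(Z) = 6.2 − (0.2)² = 6.16
SD(Z) = √6.16 ≈ 2.482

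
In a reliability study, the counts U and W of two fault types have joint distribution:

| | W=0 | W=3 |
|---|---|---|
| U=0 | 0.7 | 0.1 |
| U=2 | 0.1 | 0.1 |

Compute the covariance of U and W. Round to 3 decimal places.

0.360

E[U] = 0.4,  E[W] = 0.6
E[UW] = 0.6
Cov(U,W) = E[UW] − E[U]E[W] = 0.6 − (0.4)(0.6) = 0.36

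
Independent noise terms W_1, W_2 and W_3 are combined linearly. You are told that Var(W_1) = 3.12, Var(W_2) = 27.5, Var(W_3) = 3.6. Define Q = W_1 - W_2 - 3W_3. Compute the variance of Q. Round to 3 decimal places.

By independence, Var(Q) = (1)²Var(W_1) + (-1)²Var(W_2) + (-3)²Var(W_3)
= (1)²·3.12 + (-1)²·27.5 + (-3)²·3.6 = 63.02

63.020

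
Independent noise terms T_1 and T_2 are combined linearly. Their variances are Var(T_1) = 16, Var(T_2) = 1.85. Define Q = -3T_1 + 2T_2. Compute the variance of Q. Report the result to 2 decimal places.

By independence, Var(Q) = (-3)²Var(T_1) + (2)²Var(T_2)
= (-3)²·16 + (2)²·1.85 = 151.4

151.40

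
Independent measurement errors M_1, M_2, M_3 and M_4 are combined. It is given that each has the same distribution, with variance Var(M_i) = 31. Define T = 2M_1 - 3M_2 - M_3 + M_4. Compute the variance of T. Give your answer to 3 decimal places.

By independence, Var(T) = (2)²Var(M_1) + (-3)²Var(M_2) + (-1)²Var(M_3) + (1)²Var(M_4)
= (2)²·31 + (-3)²·31 + (-1)²·31 + (1)²·31 = 465

465.000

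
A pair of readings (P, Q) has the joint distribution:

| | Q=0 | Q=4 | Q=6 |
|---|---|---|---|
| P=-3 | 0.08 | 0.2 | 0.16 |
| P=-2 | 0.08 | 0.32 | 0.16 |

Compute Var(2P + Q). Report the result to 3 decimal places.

4.826

E[P] = -2.44,  E[Q] = 4,  E[PQ] = -9.76
Var(P) = 6.2 − (-2.44)² = 0.2464;  Var(Q) = 19.84 − (4)² = 3.84
Cov(P,Q) = -9.76 − (-2.44)(4) = 0
Var(2P + Q) = (2)²·0.2464 + (1)²·3.84 + 2·(2)·(1)·0 = 4.8256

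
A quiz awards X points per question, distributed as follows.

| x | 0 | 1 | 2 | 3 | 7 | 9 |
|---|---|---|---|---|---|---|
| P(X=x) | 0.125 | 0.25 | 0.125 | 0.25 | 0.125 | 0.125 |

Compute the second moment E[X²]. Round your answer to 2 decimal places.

19.25

E[X²] = (0)²(0.125) + (1)²(0.25) + (2)²(0.125) + (3)²(0.25) + (7)²(0.125) + (9)²(0.125) = 19.25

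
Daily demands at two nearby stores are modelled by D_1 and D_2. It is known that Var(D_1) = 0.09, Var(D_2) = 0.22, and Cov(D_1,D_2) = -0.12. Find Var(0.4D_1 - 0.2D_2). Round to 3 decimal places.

0.042

Var(0.4D_1 - 0.2D_2) = (0.4)²·Var(D_1) + (-0.2)²·Var(D_2) + 2·(0.4)·(-0.2)·Cov(D_1,D_2)
= 0.16·0.09 + 0.04·0.22 + -0.16·-0.12 = 0.0424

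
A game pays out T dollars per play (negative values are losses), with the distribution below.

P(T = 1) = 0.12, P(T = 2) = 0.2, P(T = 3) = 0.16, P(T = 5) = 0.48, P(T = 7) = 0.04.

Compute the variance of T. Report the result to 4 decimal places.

2.7776

E[T] = (1)(0.12) + (2)(0.2) + (3)(0.16) + (5)(0.48) + (7)(0.04) = 3.68
E[T²] = (1)²(0.12) + (2)²(0.2) + (3)²(0.16) + (5)²(0.48) + (7)²(0.04) = 16.32
var(T) = E[T²] − (E[T])² = 16.32 − (3.68)² = 2.7776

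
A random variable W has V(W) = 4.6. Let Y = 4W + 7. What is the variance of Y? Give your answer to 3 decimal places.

V(4W + 7) = (4)²·V(W) = 16·4.6 = 73.6

73.600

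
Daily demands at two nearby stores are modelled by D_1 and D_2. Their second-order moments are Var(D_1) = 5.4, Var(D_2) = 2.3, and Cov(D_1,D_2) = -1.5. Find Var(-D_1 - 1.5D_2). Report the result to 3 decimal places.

Var(-D_1 - 1.5D_2) = (-1)²·Var(D_1) + (-1.5)²·Var(D_2) + 2·(-1)·(-1.5)·Cov(D_1,D_2)
= 1·5.4 + 2.25·2.3 + 3·-1.5 = 6.075

6.075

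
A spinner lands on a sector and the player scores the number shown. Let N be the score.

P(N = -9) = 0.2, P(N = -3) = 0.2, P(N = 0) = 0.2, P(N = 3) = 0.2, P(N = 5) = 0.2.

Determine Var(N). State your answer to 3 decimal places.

E[N] = (-9)(0.2) + (-3)(0.2) + (0)(0.2) + (3)(0.2) + (5)(0.2) = -0.8
E[N²] = (-9)²(0.2) + (-3)²(0.2) + (0)²(0.2) + (3)²(0.2) + (5)²(0.2) = 24.8
Var(N) = E[N²] − (E[N])² = 24.8 − (-0.8)² = 24.16

24.160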